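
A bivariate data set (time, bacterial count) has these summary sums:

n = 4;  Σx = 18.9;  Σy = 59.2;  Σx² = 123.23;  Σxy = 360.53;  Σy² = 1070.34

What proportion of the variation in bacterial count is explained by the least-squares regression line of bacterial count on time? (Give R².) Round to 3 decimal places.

Sxx = Σx² − (Σx)²/n = 123.23 − 89.3025 = 33.9275
Sxy = Σxy − (Σx)(Σy)/n = 360.53 − 279.72 = 80.81
Syy = Σy² − (Σy)²/n = 1070.34 − 876.16 = 194.18
R² = Sxy²/(Sxx·Syy) = (80.81)²/(33.9275·194.18) = 0.991229

0.991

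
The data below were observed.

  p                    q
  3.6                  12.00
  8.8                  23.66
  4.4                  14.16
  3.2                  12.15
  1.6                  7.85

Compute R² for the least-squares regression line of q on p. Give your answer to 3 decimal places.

n = 5, Σx = 21.6, Σy = 69.82, Σxy = 365.152, Σx² = 122.56, Σy² = 1113.5462
Sxx = Σx² − (Σx)²/n = 122.56 − 93.312 = 29.248
Sxy = Σxy − (Σx)(Σy)/n = 365.152 − 301.6224 = 63.5296
Syy = Σy² − (Σy)²/n = 1113.5462 − 974.96648 = 138.57972
R² = Sxy²/(Sxx·Syy) = (63.5296)²/(29.248·138.57972) = 0.995764

0.996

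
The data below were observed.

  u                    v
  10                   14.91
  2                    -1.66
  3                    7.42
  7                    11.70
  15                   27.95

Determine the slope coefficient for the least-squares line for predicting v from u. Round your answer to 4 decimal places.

1.9684

n = 5, Σx = 37, Σy = 60.32, Σxy = 669.19, Σx² = 387
Sxx = Σx² − (Σx)²/n = 387 − 273.8 = 113.2
Sxy = Σxy − (Σx)(Σy)/n = 669.19 − 446.368 = 222.822
b = Sxy/Sxx = 222.822/113.2 = 1.968392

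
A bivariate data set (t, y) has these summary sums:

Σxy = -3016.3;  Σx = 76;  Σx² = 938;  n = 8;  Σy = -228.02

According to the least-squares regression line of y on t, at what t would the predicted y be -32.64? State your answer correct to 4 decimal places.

Sxx = Σx² − (Σx)²/n = 938 − 722 = 216
Sxy = Σxy − (Σx)(Σy)/n = -3016.3 − (-2166.19) = -850.11
b = Sxy/Sxx = -850.11/216 = -3.935694
a = ȳ − b·x̄ = -28.5025 − (-3.935694)·9.5 = 8.886597
Set a + b·x = -32.64: x = (-32.64 − 8.886597) / (-3.935694) = 10.551276

10.5513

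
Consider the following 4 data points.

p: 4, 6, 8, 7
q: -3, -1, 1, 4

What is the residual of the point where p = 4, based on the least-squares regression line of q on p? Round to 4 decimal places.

-0.2286

n = 4, Σx = 25, Σy = 1, Σxy = 18, Σx² = 165
Sxx = Σx² − (Σx)²/n = 165 − 156.25 = 8.75
Sxy = Σxy − (Σx)(Σy)/n = 18 − 6.25 = 11.75
b = Sxy/Sxx = 11.75/8.75 = 1.342857
a = ȳ − b·x̄ = 0.25 − 1.342857·6.25 = -8.142857
ŷ(4) = -8.142857 + 1.342857·4 = -2.771429
residual = y − ŷ = -3 − (-2.771429) = -0.228571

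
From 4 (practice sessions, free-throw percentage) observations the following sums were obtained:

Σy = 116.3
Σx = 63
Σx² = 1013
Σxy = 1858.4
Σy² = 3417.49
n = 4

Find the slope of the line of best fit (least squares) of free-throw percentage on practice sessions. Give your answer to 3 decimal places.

1.286

Sxx = Σx² − (Σx)²/n = 1013 − 992.25 = 20.75
Sxy = Σxy − (Σx)(Σy)/n = 1858.4 − 1831.725 = 26.675
b = Sxy/Sxx = 26.675/20.75 = 1.285542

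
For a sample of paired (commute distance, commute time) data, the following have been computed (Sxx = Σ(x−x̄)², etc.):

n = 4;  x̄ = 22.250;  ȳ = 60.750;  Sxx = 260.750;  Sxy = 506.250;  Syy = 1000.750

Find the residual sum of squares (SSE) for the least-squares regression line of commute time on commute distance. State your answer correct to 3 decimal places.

17.858

b = Sxy/Sxx = 506.25/260.75 = 1.941515
SSE = Syy − b·Sxy = 1000.75 − 1.941515·506.25 = 17.858102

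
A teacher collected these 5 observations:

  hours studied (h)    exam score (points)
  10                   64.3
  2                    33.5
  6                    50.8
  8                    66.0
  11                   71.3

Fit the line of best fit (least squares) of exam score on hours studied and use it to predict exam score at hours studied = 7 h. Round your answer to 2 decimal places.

55.53

n = 5, Σx = 37, Σy = 285.9, Σxy = 2327.1, Σx² = 325
Sxx = Σx² − (Σx)²/n = 325 − 273.8 = 51.2
Sxy = Σxy − (Σx)(Σy)/n = 2327.1 − 2115.66 = 211.44
b = Sxy/Sxx = 211.44/51.2 = 4.129688
a = ȳ − b·x̄ = 57.18 − 4.129688·7.4 = 26.620313
ŷ(7) = a + b·7 = 26.620313 + 4.129688·7 = 55.528125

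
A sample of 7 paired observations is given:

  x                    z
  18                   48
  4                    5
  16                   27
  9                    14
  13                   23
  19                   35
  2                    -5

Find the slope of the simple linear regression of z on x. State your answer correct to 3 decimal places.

n = 7, Σx = 81, Σy = 147, Σxy = 2396, Σx² = 1211
Sxx = Σx² − (Σx)²/n = 1211 − 937.285714 = 273.714286
Sxy = Σxy − (Σx)(Σy)/n = 2396 − 1701 = 695
b = Sxy/Sxx = 695/273.714286 = 2.539144

2.539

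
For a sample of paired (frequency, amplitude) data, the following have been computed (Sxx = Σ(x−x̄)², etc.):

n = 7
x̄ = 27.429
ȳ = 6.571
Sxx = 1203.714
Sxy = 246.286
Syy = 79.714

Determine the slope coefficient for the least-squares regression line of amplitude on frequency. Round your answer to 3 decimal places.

b = Sxy/Sxx = 246.286/1203.714 = 0.204605

0.205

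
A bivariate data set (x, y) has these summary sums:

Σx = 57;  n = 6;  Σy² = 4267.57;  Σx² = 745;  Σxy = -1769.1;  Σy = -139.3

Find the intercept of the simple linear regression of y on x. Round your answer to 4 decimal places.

-2.4077

Sxx = Σx² − (Σx)²/n = 745 − 541.5 = 203.5
Sxy = Σxy − (Σx)(Σy)/n = -1769.1 − (-1323.35) = -445.75
b = Sxy/Sxx = -445.75/203.5 = -2.190418
a = ȳ − b·x̄ = -23.216667 − (-2.190418)·9.5 = -2.407699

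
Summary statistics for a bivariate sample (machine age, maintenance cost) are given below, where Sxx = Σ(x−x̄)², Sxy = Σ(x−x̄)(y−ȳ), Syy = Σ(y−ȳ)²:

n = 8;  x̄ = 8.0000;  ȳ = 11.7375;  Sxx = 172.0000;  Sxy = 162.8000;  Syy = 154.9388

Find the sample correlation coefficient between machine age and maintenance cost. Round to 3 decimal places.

0.997

r = Sxy/√(Sxx·Syy) = 162.8/√(26649.4736) = 162.8/163.246665 = 0.997264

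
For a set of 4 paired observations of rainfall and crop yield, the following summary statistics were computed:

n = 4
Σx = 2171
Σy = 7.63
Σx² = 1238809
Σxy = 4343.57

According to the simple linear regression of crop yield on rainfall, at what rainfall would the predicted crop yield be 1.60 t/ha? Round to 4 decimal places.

450.8305

Sxx = Σx² − (Σx)²/n = 1238809 − 1178310.25 = 60498.75
Sxy = Σxy − (Σx)(Σy)/n = 4343.57 − 4141.1825 = 202.3875
b = Sxy/Sxx = 202.3875/60498.75 = 0.003345
a = ȳ − b·x̄ = 1.9075 − 0.003345·542.75 = 0.091829
Set a + b·x = 1.60: x = (1.60 − 0.091829) / 0.003345 = 450.830461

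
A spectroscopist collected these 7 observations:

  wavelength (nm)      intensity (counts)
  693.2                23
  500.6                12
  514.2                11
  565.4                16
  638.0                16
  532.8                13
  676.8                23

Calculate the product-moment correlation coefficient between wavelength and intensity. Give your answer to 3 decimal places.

0.946

n = 7, Σx = 4121, Σy = 114, Σxy = 69354.2, Σx² = 2464183.48, Σy² = 2004
Sxx = Σx² − (Σx)²/n = 2464183.48 − 2426091.571429 = 38091.908571
Sxy = Σxy − (Σx)(Σy)/n = 69354.2 − 67113.428571 = 2240.771429
Syy = Σy² − (Σy)²/n = 2004 − 1856.571429 = 147.428571
r = Sxy/√(Sxx·Syy) = 2240.771429/√(5615835.663673) = 2240.771429/2369.775446 = 0.945563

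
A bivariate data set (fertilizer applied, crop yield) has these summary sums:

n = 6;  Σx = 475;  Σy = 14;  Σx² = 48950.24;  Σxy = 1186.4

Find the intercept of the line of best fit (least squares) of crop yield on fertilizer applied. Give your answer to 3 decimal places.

Sxx = Σx² − (Σx)²/n = 48950.24 − 37604.166667 = 11346.073333
Sxy = Σxy − (Σx)(Σy)/n = 1186.4 − 1108.333333 = 78.066667
b = Sxy/Sxx = 78.066667/11346.073333 = 0.006881
a = ȳ − b·x̄ = 2.333333 − 0.006881·79.166667 = 1.788627

1.789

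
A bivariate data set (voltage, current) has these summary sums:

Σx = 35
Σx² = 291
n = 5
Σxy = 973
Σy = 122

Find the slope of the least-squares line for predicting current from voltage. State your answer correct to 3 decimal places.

2.587

Sxx = Σx² − (Σx)²/n = 291 − 245 = 46
Sxy = Σxy − (Σx)(Σy)/n = 973 − 854 = 119
b = Sxy/Sxx = 119/46 = 2.586957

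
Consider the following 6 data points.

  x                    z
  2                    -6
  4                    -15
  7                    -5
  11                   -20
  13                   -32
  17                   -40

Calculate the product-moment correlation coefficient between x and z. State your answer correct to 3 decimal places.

-0.902

n = 6, Σx = 54, Σy = -118, Σxy = -1423, Σx² = 648, Σy² = 3310
Sxx = Σx² − (Σx)²/n = 648 − 486 = 162
Sxy = Σxy − (Σx)(Σy)/n = -1423 − (-1062) = -361
Syy = Σy² − (Σy)²/n = 3310 − 2320.666667 = 989.333333
r = Sxy/√(Sxx·Syy) = -361/√(160272) = -361/400.339856 = -0.901734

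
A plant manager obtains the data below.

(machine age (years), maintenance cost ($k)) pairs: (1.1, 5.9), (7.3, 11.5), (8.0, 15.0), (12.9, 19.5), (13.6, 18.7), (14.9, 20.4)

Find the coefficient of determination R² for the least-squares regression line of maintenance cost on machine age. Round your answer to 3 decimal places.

0.967

n = 6, Σx = 57.8, Σy = 91, Σxy = 1020.27, Σx² = 691.88, Σy² = 1538.16
Sxx = Σx² − (Σx)²/n = 691.88 − 556.806667 = 135.073333
Sxy = Σxy − (Σx)(Σy)/n = 1020.27 − 876.633333 = 143.636667
Syy = Σy² − (Σy)²/n = 1538.16 − 1380.166667 = 157.993333
R² = Sxy²/(Sxx·Syy) = (143.636667)²/(135.073333·157.993333) = 0.966768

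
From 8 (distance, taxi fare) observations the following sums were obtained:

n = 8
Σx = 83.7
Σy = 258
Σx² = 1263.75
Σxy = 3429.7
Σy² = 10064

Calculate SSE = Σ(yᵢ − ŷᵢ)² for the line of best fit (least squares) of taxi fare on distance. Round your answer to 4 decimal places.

368.7722

Sxx = Σx² − (Σx)²/n = 1263.75 − 875.71125 = 388.03875
Sxy = Σxy − (Σx)(Σy)/n = 3429.7 − 2699.325 = 730.375
Syy = Σy² − (Σy)²/n = 10064 − 8320.5 = 1743.5
b = Sxy/Sxx = 730.375/388.03875 = 1.882222
SSE = Syy − b·Sxy = 1743.5 − 1.882222·730.375 = 368.772242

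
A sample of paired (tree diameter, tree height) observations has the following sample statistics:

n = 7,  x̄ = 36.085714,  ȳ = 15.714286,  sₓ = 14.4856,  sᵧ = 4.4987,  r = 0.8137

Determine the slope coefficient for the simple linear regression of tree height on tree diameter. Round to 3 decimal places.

0.253

b = r · sᵧ/sₓ = 0.8137 · 4.4987/14.4856 = 0.252706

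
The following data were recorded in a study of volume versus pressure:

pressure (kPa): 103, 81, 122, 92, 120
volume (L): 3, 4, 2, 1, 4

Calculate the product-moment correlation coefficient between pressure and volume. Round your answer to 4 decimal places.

-0.0152

n = 5, Σx = 518, Σy = 14, Σxy = 1449, Σx² = 54918, Σy² = 46
Sxx = Σx² − (Σx)²/n = 54918 − 53664.8 = 1253.2
Sxy = Σxy − (Σx)(Σy)/n = 1449 − 1450.4 = -1.4
Syy = Σy² − (Σy)²/n = 46 − 39.2 = 6.8
r = Sxy/√(Sxx·Syy) = -1.4/√(8521.76) = -1.4/92.313379 = -0.015166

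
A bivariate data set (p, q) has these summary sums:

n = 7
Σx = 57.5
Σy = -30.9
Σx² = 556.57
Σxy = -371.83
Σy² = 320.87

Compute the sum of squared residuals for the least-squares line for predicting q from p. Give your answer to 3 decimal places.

19.172

Sxx = Σx² − (Σx)²/n = 556.57 − 472.321429 = 84.248571
Sxy = Σxy − (Σx)(Σy)/n = -371.83 − (-253.821429) = -118.008571
Syy = Σy² − (Σy)²/n = 320.87 − 136.401429 = 184.468571
b = Sxy/Sxx = -118.008571/84.248571 = -1.400719
SSE = Syy − b·Sxy = 184.468571 − (-1.400719)·(-118.008571) = 19.171728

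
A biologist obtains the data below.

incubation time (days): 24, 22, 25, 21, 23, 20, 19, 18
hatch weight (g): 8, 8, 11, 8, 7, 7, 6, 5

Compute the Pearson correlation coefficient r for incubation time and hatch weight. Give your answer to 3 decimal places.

n = 8, Σx = 172, Σy = 60, Σxy = 1316, Σx² = 3740, Σy² = 472
Sxx = Σx² − (Σx)²/n = 3740 − 3698 = 42
Sxy = Σxy − (Σx)(Σy)/n = 1316 − 1290 = 26
Syy = Σy² − (Σy)²/n = 472 − 450 = 22
r = Sxy/√(Sxx·Syy) = 26/√(924) = 26/30.397368 = 0.855337

0.855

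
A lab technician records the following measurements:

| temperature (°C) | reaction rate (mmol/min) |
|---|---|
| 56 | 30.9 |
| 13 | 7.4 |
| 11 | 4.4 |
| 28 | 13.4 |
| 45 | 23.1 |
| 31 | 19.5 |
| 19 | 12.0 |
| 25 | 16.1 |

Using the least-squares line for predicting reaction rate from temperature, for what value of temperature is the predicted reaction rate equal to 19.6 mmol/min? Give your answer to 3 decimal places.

n = 8, Σx = 228, Σy = 126.8, Σxy = 4524.7, Σx² = 8182
Sxx = Σx² − (Σx)²/n = 8182 − 6498 = 1684
Sxy = Σxy − (Σx)(Σy)/n = 4524.7 − 3613.8 = 910.9
b = Sxy/Sxx = 910.9/1684 = 0.540914
a = ȳ − b·x̄ = 15.85 − 0.540914·28.5 = 0.433937
Set a + b·x = 19.6: x = (19.6 − 0.433937) / 0.540914 = 35.432704

35.433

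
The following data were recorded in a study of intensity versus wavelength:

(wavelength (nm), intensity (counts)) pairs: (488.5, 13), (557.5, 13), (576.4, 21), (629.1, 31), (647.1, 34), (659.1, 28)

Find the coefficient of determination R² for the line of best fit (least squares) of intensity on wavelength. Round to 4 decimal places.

n = 6, Σx = 3557.7, Σy = 140, Σxy = 85660.7, Σx² = 2130593.49, Σy² = 3680
Sxx = Σx² − (Σx)²/n = 2130593.49 − 2109538.215 = 21055.275
Sxy = Σxy − (Σx)(Σy)/n = 85660.7 − 83013 = 2647.7
Syy = Σy² − (Σy)²/n = 3680 − 3266.666667 = 413.333333
R² = Sxy²/(Sxx·Syy) = (2647.7)²/(21055.275·413.333333) = 0.805520

0.8055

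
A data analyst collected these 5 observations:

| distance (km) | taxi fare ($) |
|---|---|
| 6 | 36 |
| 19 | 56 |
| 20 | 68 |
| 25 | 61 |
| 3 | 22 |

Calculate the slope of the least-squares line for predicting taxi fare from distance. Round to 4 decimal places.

n = 5, Σx = 73, Σy = 243, Σxy = 4231, Σx² = 1431
Sxx = Σx² − (Σx)²/n = 1431 − 1065.8 = 365.2
Sxy = Σxy − (Σx)(Σy)/n = 4231 − 3547.8 = 683.2
b = Sxy/Sxx = 683.2/365.2 = 1.870756

1.8708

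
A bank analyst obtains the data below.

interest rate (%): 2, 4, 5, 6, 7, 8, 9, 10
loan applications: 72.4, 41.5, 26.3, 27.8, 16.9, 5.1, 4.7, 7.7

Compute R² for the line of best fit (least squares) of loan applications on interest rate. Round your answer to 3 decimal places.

n = 8, Σx = 51, Σy = 202.4, Σxy = 887.5, Σx² = 375, Σy² = 8821.54
Sxx = Σx² − (Σx)²/n = 375 − 325.125 = 49.875
Sxy = Σxy − (Σx)(Σy)/n = 887.5 − 1290.3 = -402.8
Syy = Σy² − (Σy)²/n = 8821.54 − 5120.72 = 3700.82
R² = Sxy²/(Sxx·Syy) = (-402.8)²/(49.875·3700.82) = 0.879019

0.879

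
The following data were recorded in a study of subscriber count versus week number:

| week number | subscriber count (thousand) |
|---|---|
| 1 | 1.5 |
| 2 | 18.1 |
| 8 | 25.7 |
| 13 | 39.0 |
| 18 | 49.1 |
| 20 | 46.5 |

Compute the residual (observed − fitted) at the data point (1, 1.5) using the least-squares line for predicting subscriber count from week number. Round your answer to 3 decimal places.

-8.002

n = 6, Σx = 62, Σy = 179.9, Σxy = 2564.1, Σx² = 962
Sxx = Σx² − (Σx)²/n = 962 − 640.666667 = 321.333333
Sxy = Σxy − (Σx)(Σy)/n = 2564.1 − 1858.966667 = 705.133333
b = Sxy/Sxx = 705.133333/321.333333 = 2.194398
a = ȳ − b·x̄ = 29.983333 − 2.194398·10.333333 = 7.307884
ŷ(1) = 7.307884 + 2.194398·1 = 9.502282
residual = y − ŷ = 1.5 − 9.502282 = -8.002282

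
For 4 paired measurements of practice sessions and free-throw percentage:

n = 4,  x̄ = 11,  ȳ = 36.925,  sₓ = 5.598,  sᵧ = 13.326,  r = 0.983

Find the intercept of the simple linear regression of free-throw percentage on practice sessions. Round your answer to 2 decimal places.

11.18

b = r · sᵧ/sₓ = 0.983 · 13.326/5.598 = 2.340025
a = ȳ − b·x̄ = 36.925 − 2.340025·11 = 11.184729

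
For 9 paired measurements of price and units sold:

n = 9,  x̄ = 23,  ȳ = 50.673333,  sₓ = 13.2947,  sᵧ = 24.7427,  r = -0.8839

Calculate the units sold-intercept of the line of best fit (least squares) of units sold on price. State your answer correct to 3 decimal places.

88.509

b = r · sᵧ/sₓ = -0.8839 · 24.7427/13.2947 = -1.645022
a = ȳ − b·x̄ = 50.673333 − (-1.645022)·23 = 88.508836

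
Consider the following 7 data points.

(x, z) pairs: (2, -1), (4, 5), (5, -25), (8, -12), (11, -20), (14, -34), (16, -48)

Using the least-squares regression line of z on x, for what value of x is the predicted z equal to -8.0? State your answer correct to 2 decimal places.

4.86

n = 7, Σx = 60, Σy = -135, Σxy = -1667, Σx² = 682
Sxx = Σx² − (Σx)²/n = 682 − 514.285714 = 167.714286
Sxy = Σxy − (Σx)(Σy)/n = -1667 − (-1157.142857) = -509.857143
b = Sxy/Sxx = -509.857143/167.714286 = -3.040034
a = ȳ − b·x̄ = -19.285714 − (-3.040034)·8.571429 = 6.771721
Set a + b·x = -8.0: x = (-8.0 − 6.771721) / (-3.040034) = 4.859064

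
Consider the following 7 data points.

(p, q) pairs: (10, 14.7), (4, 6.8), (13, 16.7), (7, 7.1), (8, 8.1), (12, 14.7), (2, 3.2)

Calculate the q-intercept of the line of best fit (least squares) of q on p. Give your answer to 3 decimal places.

n = 7, Σx = 56, Σy = 71.3, Σxy = 688.6, Σx² = 546
Sxx = Σx² − (Σx)²/n = 546 − 448 = 98
Sxy = Σxy − (Σx)(Σy)/n = 688.6 − 570.4 = 118.2
b = Sxy/Sxx = 118.2/98 = 1.206122
a = ȳ − b·x̄ = 10.185714 − 1.206122·8 = 0.536735

0.537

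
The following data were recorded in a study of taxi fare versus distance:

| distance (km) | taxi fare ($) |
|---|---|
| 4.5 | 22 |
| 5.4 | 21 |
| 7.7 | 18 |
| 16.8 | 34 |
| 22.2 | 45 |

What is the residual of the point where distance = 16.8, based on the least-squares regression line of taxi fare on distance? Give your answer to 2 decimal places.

-1.58

n = 5, Σx = 56.6, Σy = 140, Σxy = 1921.2, Σx² = 883.78
Sxx = Σx² − (Σx)²/n = 883.78 − 640.712 = 243.068
Sxy = Σxy − (Σx)(Σy)/n = 1921.2 − 1584.8 = 336.4
b = Sxy/Sxx = 336.4/243.068 = 1.383975
a = ȳ − b·x̄ = 28 − 1.383975·11.32 = 12.333405
ŷ(16.8) = 12.333405 + 1.383975·16.8 = 35.584182
residual = y − ŷ = 34 − 35.584182 = -1.584182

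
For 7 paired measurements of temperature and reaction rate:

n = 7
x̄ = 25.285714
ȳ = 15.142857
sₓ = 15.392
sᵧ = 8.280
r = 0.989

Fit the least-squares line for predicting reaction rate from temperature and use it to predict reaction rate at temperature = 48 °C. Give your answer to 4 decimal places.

b = r · sᵧ/sₓ = 0.989 · 8.28/15.392 = 0.532024
a = ȳ − b·x̄ = 15.142857 − 0.532024·25.285714 = 1.690239
ŷ(48) = a + b·48 = 1.690239 + 0.532024·48 = 27.227412

27.2274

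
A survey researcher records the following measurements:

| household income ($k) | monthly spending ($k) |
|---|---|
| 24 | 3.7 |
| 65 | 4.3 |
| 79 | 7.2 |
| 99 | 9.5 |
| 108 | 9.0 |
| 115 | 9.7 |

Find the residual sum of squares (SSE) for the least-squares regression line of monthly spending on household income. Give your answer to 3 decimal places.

n = 6, Σx = 490, Σy = 43.4, Σxy = 3965.1, Σx² = 45732, Σy² = 349.36
Sxx = Σx² − (Σx)²/n = 45732 − 40016.666667 = 5715.333333
Sxy = Σxy − (Σx)(Σy)/n = 3965.1 − 3544.333333 = 420.766667
Syy = Σy² − (Σy)²/n = 349.36 − 313.926667 = 35.433333
b = Sxy/Sxx = 420.766667/5715.333333 = 0.073621
SSE = Syy − b·Sxy = 35.433333 − 0.073621·420.766667 = 4.456210

4.456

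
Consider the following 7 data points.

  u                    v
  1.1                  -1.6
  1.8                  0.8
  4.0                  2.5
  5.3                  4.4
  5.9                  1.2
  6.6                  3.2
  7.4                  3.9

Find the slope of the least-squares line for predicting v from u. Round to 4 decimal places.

n = 7, Σx = 32.1, Σy = 14.4, Σxy = 90.06, Σx² = 181.67
Sxx = Σx² − (Σx)²/n = 181.67 − 147.201429 = 34.468571
Sxy = Σxy − (Σx)(Σy)/n = 90.06 − 66.034286 = 24.025714
b = Sxy/Sxx = 24.025714/34.468571 = 0.697032

0.6970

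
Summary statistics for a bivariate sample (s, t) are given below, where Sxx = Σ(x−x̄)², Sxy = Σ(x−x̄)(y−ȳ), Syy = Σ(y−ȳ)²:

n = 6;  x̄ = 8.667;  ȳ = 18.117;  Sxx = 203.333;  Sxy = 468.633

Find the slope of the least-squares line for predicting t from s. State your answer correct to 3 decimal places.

b = Sxy/Sxx = 468.633/203.333 = 2.304756

2.305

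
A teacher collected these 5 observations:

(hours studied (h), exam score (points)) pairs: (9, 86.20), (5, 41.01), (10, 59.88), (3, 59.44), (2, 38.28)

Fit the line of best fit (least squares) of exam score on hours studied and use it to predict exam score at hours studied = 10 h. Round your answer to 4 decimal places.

72.0615

n = 5, Σx = 29, Σy = 284.81, Σxy = 1834.53, Σx² = 219
Sxx = Σx² − (Σx)²/n = 219 − 168.2 = 50.8
Sxy = Σxy − (Σx)(Σy)/n = 1834.53 − 1651.898 = 182.632
b = Sxy/Sxx = 182.632/50.8 = 3.595118
a = ȳ − b·x̄ = 56.962 − 3.595118·5.8 = 36.110315
ŷ(10) = a + b·10 = 36.110315 + 3.595118·10 = 72.061496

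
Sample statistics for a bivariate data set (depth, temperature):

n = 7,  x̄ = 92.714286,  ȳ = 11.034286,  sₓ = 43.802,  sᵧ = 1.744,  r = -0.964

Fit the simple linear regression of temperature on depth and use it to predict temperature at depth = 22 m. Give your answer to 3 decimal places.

b = r · sᵧ/sₓ = -0.964 · 1.744/43.802 = -0.038382
a = ȳ − b·x̄ = 11.034286 − (-0.038382)·92.714286 = 14.592862
ŷ(22) = a + b·22 = 14.592862 + (-0.038382)·22 = 13.748454

13.748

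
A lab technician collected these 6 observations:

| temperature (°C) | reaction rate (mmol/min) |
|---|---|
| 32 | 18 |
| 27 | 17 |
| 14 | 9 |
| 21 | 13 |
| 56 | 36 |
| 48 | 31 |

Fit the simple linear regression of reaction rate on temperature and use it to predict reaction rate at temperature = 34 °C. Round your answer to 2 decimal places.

21.32

n = 6, Σx = 198, Σy = 124, Σxy = 4938, Σx² = 7830
Sxx = Σx² − (Σx)²/n = 7830 − 6534 = 1296
Sxy = Σxy − (Σx)(Σy)/n = 4938 − 4092 = 846
b = Sxy/Sxx = 846/1296 = 0.652778
a = ȳ − b·x̄ = 20.666667 − 0.652778·33 = -0.875
ŷ(34) = a + b·34 = -0.875 + 0.652778·34 = 21.319444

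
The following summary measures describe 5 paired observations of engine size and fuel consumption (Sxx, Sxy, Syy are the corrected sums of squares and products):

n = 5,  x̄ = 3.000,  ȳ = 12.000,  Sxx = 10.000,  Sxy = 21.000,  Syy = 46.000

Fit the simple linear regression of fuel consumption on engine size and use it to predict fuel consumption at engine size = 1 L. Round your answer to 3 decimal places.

7.800

b = Sxy/Sxx = 21/10 = 2.1
a = ȳ − b·x̄ = 12 − 2.1·3 = 5.7
ŷ(1) = a + b·1 = 5.7 + 2.1·1 = 7.8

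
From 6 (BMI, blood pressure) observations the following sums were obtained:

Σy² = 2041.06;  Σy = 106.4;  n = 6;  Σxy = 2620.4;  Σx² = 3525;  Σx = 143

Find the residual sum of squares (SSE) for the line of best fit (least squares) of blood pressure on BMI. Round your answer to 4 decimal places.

93.0703

Sxx = Σx² − (Σx)²/n = 3525 − 3408.166667 = 116.833333
Sxy = Σxy − (Σx)(Σy)/n = 2620.4 − 2535.866667 = 84.533333
Syy = Σy² − (Σy)²/n = 2041.06 − 1886.826667 = 154.233333
b = Sxy/Sxx = 84.533333/116.833333 = 0.723538
SSE = Syy − b·Sxy = 154.233333 − 0.723538·84.533333 = 93.070271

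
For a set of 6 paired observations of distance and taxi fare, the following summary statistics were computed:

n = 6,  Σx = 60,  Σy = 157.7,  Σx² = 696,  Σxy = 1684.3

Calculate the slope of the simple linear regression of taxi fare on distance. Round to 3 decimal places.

Sxx = Σx² − (Σx)²/n = 696 − 600 = 96
Sxy = Σxy − (Σx)(Σy)/n = 1684.3 − 1577 = 107.3
b = Sxy/Sxx = 107.3/96 = 1.117708

1.118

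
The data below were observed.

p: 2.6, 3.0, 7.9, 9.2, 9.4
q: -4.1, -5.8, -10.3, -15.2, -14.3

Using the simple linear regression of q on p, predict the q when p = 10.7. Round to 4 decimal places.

-16.0737

n = 5, Σx = 32.1, Σy = -49.7, Σxy = -383.69, Σx² = 251.17
Sxx = Σx² − (Σx)²/n = 251.17 − 206.082 = 45.088
Sxy = Σxy − (Σx)(Σy)/n = -383.69 − (-319.074) = -64.616
b = Sxy/Sxx = -64.616/45.088 = -1.433109
a = ȳ − b·x̄ = -9.94 − (-1.433109)·6.42 = -0.739443
ŷ(10.7) = a + b·10.7 = -0.739443 + (-1.433109)·10.7 = -16.073705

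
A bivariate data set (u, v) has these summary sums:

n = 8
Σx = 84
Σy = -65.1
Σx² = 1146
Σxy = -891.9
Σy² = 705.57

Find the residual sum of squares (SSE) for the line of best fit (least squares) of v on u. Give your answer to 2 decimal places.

Sxx = Σx² − (Σx)²/n = 1146 − 882 = 264
Sxy = Σxy − (Σx)(Σy)/n = -891.9 − (-683.55) = -208.35
Syy = Σy² − (Σy)²/n = 705.57 − 529.75125 = 175.81875
b = Sxy/Sxx = -208.35/264 = -0.789205
SSE = Syy − b·Sxy = 175.81875 − (-0.789205)·(-208.35) = 11.387983

11.39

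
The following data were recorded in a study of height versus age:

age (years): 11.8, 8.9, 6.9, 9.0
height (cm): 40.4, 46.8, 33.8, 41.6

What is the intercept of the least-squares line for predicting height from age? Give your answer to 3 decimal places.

30.823

n = 4, Σx = 36.6, Σy = 162.6, Σxy = 1500.86, Σx² = 347.06
Sxx = Σx² − (Σx)²/n = 347.06 − 334.89 = 12.17
Sxy = Σxy − (Σx)(Σy)/n = 1500.86 − 1487.79 = 13.07
b = Sxy/Sxx = 13.07/12.17 = 1.073952
a = ȳ − b·x̄ = 40.65 − 1.073952·9.15 = 30.823336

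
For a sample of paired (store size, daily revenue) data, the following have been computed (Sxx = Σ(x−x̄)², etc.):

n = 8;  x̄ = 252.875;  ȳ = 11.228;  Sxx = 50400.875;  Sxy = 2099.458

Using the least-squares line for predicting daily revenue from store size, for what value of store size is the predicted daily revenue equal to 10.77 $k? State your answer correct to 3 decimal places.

b = Sxy/Sxx = 2099.458/50400.875 = 0.041655
a = ȳ − b·x̄ = 11.228 − 0.041655·252.875 = 0.694444
Set a + b·x = 10.77: x = (10.77 − 0.694444) / 0.041655 = 241.879971

241.880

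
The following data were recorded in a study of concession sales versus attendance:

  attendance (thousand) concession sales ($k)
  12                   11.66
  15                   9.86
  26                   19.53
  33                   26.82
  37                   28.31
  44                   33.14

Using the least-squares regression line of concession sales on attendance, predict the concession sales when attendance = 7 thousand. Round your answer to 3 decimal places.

n = 6, Σx = 167, Σy = 129.32, Σxy = 4186.29, Σx² = 5439
Sxx = Σx² − (Σx)²/n = 5439 − 4648.166667 = 790.833333
Sxy = Σxy − (Σx)(Σy)/n = 4186.29 − 3599.406667 = 586.883333
b = Sxy/Sxx = 586.883333/790.833333 = 0.742107
a = ȳ − b·x̄ = 21.553333 − 0.742107·27.833333 = 0.898008
ŷ(7) = a + b·7 = 0.898008 + 0.742107·7 = 6.092761

6.093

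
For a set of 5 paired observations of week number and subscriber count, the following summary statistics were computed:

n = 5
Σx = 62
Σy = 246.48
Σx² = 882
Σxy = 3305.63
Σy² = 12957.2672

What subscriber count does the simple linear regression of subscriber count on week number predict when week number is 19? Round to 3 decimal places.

Sxx = Σx² − (Σx)²/n = 882 − 768.8 = 113.2
Sxy = Σxy − (Σx)(Σy)/n = 3305.63 − 3056.352 = 249.278
b = Sxy/Sxx = 249.278/113.2 = 2.202102
a = ȳ − b·x̄ = 49.296 − 2.202102·12.4 = 21.989929
ŷ(19) = a + b·19 = 21.989929 + 2.202102·19 = 63.829876

63.830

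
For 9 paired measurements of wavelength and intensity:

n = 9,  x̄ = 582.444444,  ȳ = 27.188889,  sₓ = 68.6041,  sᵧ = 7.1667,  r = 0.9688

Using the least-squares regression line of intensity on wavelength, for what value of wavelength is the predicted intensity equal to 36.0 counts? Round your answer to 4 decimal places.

669.5062

b = r · sᵧ/sₓ = 0.9688 · 7.1667/68.6041 = 0.101205
a = ȳ − b·x̄ = 27.188889 − 0.101205·582.444444 = -31.757579
Set a + b·x = 36.0: x = (36.0 − (-31.757579)) / 0.101205 = 669.506193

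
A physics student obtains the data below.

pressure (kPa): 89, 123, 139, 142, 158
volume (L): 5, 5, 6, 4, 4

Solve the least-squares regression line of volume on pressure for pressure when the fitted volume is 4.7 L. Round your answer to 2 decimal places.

n = 5, Σx = 651, Σy = 24, Σxy = 3094, Σx² = 87499
Sxx = Σx² − (Σx)²/n = 87499 − 84760.2 = 2738.8
Sxy = Σxy − (Σx)(Σy)/n = 3094 − 3124.8 = -30.8
b = Sxy/Sxx = -30.8/2738.8 = -0.011246
a = ȳ − b·x̄ = 4.8 − (-0.011246)·130.2 = 6.264203
Set a + b·x = 4.7: x = (4.7 − 6.264203) / (-0.011246) = 139.092208

139.09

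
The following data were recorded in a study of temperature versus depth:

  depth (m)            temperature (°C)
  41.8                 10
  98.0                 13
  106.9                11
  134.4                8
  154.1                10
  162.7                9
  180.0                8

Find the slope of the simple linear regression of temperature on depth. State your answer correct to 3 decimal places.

n = 7, Σx = 877.9, Σy = 69, Σxy = 8388.4, Σx² = 123460.31
Sxx = Σx² − (Σx)²/n = 123460.31 − 110101.201429 = 13359.108571
Sxy = Σxy − (Σx)(Σy)/n = 8388.4 − 8653.585714 = -265.185714
b = Sxy/Sxx = -265.185714/13359.108571 = -0.019851

-0.020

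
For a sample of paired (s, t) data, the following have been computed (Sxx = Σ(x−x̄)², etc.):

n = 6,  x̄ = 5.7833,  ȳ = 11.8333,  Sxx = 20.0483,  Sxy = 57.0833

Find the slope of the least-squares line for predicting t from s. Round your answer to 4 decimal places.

b = Sxy/Sxx = 57.0833/20.0483 = 2.847289

2.8473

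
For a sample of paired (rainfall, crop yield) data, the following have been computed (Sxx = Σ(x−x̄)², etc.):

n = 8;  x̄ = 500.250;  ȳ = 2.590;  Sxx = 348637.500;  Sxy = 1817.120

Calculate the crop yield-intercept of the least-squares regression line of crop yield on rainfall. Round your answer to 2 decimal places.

-0.02

b = Sxy/Sxx = 1817.12/348637.5 = 0.005212
a = ȳ − b·x̄ = 2.59 − 0.005212·500.25 = -0.017334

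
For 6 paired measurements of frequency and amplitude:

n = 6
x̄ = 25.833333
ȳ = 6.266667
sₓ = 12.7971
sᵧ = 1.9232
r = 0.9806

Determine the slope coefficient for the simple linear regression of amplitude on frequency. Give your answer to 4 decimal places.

b = r · sᵧ/sₓ = 0.9806 · 1.9232/12.7971 = 0.147369

0.1474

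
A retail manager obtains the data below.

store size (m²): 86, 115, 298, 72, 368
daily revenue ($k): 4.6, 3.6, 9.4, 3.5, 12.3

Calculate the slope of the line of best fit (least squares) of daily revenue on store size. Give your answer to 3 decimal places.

n = 5, Σx = 939, Σy = 33.4, Σxy = 8389.2, Σx² = 250033
Sxx = Σx² − (Σx)²/n = 250033 − 176344.2 = 73688.8
Sxy = Σxy − (Σx)(Σy)/n = 8389.2 − 6272.52 = 2116.68
b = Sxy/Sxx = 2116.68/73688.8 = 0.028725

0.029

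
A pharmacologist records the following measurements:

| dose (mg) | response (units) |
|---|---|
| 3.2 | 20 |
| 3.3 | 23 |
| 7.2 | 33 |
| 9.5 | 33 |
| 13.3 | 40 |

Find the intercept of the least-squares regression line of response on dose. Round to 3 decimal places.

16.391

n = 5, Σx = 36.5, Σy = 149, Σxy = 1223, Σx² = 340.11
Sxx = Σx² − (Σx)²/n = 340.11 − 266.45 = 73.66
Sxy = Σxy − (Σx)(Σy)/n = 1223 − 1087.7 = 135.3
b = Sxy/Sxx = 135.3/73.66 = 1.836818
a = ȳ − b·x̄ = 29.8 − 1.836818·7.3 = 16.391230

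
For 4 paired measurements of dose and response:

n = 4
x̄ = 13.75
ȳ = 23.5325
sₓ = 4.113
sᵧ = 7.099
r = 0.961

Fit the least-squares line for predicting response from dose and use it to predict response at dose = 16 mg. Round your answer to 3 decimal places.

27.265

b = r · sᵧ/sₓ = 0.961 · 7.099/4.113 = 1.658677
a = ȳ − b·x̄ = 23.5325 − 1.658677·13.75 = 0.725690
ŷ(16) = a + b·16 = 0.725690 + 1.658677·16 = 27.264524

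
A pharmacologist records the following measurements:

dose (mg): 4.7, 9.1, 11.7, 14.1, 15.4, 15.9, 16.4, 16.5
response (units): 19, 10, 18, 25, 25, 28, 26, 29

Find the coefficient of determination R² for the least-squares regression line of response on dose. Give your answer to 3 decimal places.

0.572

n = 8, Σx = 103.8, Σy = 180, Σxy = 2478.5, Σx² = 1471.78, Σy² = 4336
Sxx = Σx² − (Σx)²/n = 1471.78 − 1346.805 = 124.975
Sxy = Σxy − (Σx)(Σy)/n = 2478.5 − 2335.5 = 143
Syy = Σy² − (Σy)²/n = 4336 − 4050 = 286
R² = Sxy²/(Sxx·Syy) = (143)²/(124.975·286) = 0.572114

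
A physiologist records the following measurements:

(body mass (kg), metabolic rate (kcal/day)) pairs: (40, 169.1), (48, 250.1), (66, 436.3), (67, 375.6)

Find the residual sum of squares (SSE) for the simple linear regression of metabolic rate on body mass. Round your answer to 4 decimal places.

n = 4, Σx = 221, Σy = 1231.1, Σxy = 72729.8, Σx² = 12749, Σy² = 422577.87
Sxx = Σx² − (Σx)²/n = 12749 − 12210.25 = 538.75
Sxy = Σxy − (Σx)(Σy)/n = 72729.8 − 68018.275 = 4711.525
Syy = Σy² − (Σy)²/n = 422577.87 − 378901.8025 = 43676.0675
b = Sxy/Sxx = 4711.525/538.75 = 8.745290
SSE = Syy − b·Sxy = 43676.0675 − 8.745290·4711.525 = 2472.414923

2472.4149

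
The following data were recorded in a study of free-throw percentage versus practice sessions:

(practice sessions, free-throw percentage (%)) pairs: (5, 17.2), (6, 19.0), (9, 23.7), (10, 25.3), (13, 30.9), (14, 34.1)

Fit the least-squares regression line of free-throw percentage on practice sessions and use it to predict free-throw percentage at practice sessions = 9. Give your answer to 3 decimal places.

n = 6, Σx = 57, Σy = 150.2, Σxy = 1545.4, Σx² = 607
Sxx = Σx² − (Σx)²/n = 607 − 541.5 = 65.5
Sxy = Σxy − (Σx)(Σy)/n = 1545.4 − 1426.9 = 118.5
b = Sxy/Sxx = 118.5/65.5 = 1.809160
a = ȳ − b·x̄ = 25.033333 − 1.809160·9.5 = 7.846310
ŷ(9) = a + b·9 = 7.846310 + 1.809160·9 = 24.128753

24.129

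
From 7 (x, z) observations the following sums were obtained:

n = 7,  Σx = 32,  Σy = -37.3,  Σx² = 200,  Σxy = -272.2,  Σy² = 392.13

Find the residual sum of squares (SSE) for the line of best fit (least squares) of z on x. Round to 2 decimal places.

0.87

Sxx = Σx² − (Σx)²/n = 200 − 146.285714 = 53.714286
Sxy = Σxy − (Σx)(Σy)/n = -272.2 − (-170.514286) = -101.685714
Syy = Σy² − (Σy)²/n = 392.13 − 198.755714 = 193.374286
b = Sxy/Sxx = -101.685714/53.714286 = -1.893085
SSE = Syy − b·Sxy = 193.374286 − (-1.893085)·(-101.685714) = 0.874574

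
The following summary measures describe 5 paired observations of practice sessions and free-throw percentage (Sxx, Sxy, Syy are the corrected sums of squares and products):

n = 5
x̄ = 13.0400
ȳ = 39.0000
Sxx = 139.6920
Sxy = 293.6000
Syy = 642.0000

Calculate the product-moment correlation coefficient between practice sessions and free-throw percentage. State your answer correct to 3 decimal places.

0.980

r = Sxy/√(Sxx·Syy) = 293.6/√(89682.264) = 293.6/299.469972 = 0.980399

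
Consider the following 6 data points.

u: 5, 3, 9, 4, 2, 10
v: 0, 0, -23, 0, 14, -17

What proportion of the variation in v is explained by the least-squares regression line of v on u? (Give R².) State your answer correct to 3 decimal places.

n = 6, Σx = 33, Σy = -26, Σxy = -349, Σx² = 235, Σy² = 1014
Sxx = Σx² − (Σx)²/n = 235 − 181.5 = 53.5
Sxy = Σxy − (Σx)(Σy)/n = -349 − (-143) = -206
Syy = Σy² − (Σy)²/n = 1014 − 112.666667 = 901.333333
R² = Sxy²/(Sxx·Syy) = (-206)²/(53.5·901.333333) = 0.880025

0.880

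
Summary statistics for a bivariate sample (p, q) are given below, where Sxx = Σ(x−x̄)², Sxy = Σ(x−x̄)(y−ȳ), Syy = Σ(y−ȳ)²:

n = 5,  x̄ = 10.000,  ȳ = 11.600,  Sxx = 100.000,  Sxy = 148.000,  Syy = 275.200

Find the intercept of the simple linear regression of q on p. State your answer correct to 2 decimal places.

-3.20

b = Sxy/Sxx = 148/100 = 1.48
a = ȳ − b·x̄ = 11.6 − 1.48·10 = -3.2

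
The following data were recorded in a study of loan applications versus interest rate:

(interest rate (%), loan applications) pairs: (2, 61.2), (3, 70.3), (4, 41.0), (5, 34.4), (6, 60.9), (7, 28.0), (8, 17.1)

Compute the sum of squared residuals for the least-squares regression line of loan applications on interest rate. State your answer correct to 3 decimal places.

n = 7, Σx = 35, Σy = 312.9, Σxy = 1367.5, Σx² = 203, Σy² = 16337.11
Sxx = Σx² − (Σx)²/n = 203 − 175 = 28
Sxy = Σxy − (Σx)(Σy)/n = 1367.5 − 1564.5 = -197
Syy = Σy² − (Σy)²/n = 16337.11 − 13986.63 = 2350.48
b = Sxy/Sxx = -197/28 = -7.035714
SSE = Syy − b·Sxy = 2350.48 − (-7.035714)·(-197) = 964.444286

964.444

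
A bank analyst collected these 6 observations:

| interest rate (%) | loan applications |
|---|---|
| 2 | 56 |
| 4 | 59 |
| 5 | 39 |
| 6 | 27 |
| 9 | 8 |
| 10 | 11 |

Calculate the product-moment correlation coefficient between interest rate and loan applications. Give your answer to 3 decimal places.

n = 6, Σx = 36, Σy = 200, Σxy = 887, Σx² = 262, Σy² = 9052
Sxx = Σx² − (Σx)²/n = 262 − 216 = 46
Sxy = Σxy − (Σx)(Σy)/n = 887 − 1200 = -313
Syy = Σy² − (Σy)²/n = 9052 − 6666.666667 = 2385.333333
r = Sxy/√(Sxx·Syy) = -313/√(109725.333333) = -313/331.248145 = -0.944911

-0.945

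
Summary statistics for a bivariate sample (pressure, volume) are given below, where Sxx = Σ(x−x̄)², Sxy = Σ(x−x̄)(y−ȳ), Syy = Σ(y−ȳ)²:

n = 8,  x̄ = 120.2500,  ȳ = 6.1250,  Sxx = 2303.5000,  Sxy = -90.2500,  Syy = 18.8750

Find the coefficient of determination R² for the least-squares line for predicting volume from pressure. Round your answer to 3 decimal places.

R² = Sxy²/(Sxx·Syy) = (-90.25)²/(2303.5·18.875) = 0.187335

0.187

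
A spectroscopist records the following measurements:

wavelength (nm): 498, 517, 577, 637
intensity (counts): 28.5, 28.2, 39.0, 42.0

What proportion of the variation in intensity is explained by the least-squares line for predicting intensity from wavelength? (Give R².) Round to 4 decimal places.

n = 4, Σx = 2229, Σy = 137.7, Σxy = 78029.4, Σx² = 1253991, Σy² = 4892.49
Sxx = Σx² − (Σx)²/n = 1253991 − 1242110.25 = 11880.75
Sxy = Σxy − (Σx)(Σy)/n = 78029.4 − 76733.325 = 1296.075
Syy = Σy² − (Σy)²/n = 4892.49 − 4740.3225 = 152.1675
R² = Sxy²/(Sxx·Syy) = (1296.075)²/(11880.75·152.1675) = 0.929169

0.9292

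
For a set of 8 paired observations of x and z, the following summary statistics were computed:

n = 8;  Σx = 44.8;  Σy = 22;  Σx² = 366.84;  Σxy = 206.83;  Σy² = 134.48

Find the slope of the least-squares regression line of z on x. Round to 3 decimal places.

Sxx = Σx² − (Σx)²/n = 366.84 − 250.88 = 115.96
Sxy = Σxy − (Σx)(Σy)/n = 206.83 − 123.2 = 83.63
b = Sxy/Sxx = 83.63/115.96 = 0.721197

0.721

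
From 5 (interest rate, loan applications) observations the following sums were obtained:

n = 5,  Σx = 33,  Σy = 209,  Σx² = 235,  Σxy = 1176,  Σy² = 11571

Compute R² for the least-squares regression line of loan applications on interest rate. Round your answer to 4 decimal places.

Sxx = Σx² − (Σx)²/n = 235 − 217.8 = 17.2
Sxy = Σxy − (Σx)(Σy)/n = 1176 − 1379.4 = -203.4
Syy = Σy² − (Σy)²/n = 11571 − 8736.2 = 2834.8
R² = Sxy²/(Sxx·Syy) = (-203.4)²/(17.2·2834.8) = 0.848498

0.8485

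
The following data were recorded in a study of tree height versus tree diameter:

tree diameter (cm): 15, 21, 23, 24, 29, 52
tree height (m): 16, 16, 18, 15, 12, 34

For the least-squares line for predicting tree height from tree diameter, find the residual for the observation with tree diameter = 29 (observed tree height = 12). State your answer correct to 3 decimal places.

n = 6, Σx = 164, Σy = 111, Σxy = 3466, Σx² = 5316
Sxx = Σx² − (Σx)²/n = 5316 − 4482.666667 = 833.333333
Sxy = Σxy − (Σx)(Σy)/n = 3466 − 3034 = 432
b = Sxy/Sxx = 432/833.333333 = 0.5184
a = ȳ − b·x̄ = 18.5 − 0.5184·27.333333 = 4.3304
ŷ(29) = 4.3304 + 0.5184·29 = 19.364
residual = y − ŷ = 12 − 19.364 = -7.364

-7.364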